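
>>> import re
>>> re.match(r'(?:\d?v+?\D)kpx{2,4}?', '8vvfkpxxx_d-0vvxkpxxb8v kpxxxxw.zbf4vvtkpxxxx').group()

'8vvfkpxx'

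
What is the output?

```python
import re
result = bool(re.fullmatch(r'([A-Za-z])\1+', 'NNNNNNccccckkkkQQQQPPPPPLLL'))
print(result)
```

A backreference is literal: `\1` must see the identical characters the first group matched.
For `fullmatch`, every character of the input must be accounted for by the pattern.
Here there's no way to consume every character, so the call returns None, and `bool(None)` is False.

False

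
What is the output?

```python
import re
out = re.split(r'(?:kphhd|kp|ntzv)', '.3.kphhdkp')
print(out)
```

['.3.', '', '']

Alternation tries branches left to right and keeps the first one that lets the overall match succeed at that position.
Matches to split on: at [3:8] → 'kphhd'; at [8:10] → 'kp'.
Splitting on the pattern gives 3 pieces.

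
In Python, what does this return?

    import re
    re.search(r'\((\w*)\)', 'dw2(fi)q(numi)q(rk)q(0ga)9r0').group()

'(fi)'

Unlike `match`, `search` isn't anchored — it looks for the pattern anywhere in the string.
The match spans [3:7] → '(fi)'.
Captured: group 1 = 'fi'.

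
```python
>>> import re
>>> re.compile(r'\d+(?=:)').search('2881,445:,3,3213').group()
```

The positive lookaround only admits positions where the adjacent text matches; those characters stay outside the span.
The match spans [5:8] → '445'.

'445'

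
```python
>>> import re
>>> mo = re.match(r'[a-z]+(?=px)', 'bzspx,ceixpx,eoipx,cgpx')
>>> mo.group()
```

'bzs'

`re.match` only tries the pattern at the start of the string.
The match spans [0:3] → 'bzs'.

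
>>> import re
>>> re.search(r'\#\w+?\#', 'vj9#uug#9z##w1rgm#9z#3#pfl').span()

(3, 8)

`search` walks the string left to right and returns the first match it finds.
The match spans [3:8] → '#uug#'.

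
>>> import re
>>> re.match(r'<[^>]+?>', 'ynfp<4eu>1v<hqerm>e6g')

`re.match` won't scan ahead — the pattern has to work from the very first character.
Here the string doesn't start with a match, so the call returns None.

None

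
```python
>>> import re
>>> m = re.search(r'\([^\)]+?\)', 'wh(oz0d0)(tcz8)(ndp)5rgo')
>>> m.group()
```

'(oz0d0)'

`re.search` tries every starting position until one works.
The match spans [2:9] → '(oz0d0)'.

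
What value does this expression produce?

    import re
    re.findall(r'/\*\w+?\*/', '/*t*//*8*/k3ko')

['/*t*/', '/*8*/']

Scanning left to right: at [0:5] → '/*t*/'; at [5:10] → '/*8*/'.
With no groups in the pattern, `findall` gives back each whole match — 2 here.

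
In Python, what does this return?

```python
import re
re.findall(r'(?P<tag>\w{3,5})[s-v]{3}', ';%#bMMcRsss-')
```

Because there's exactly one group, `findall` drops the full match and keeps group 1 from the one hit.

['bMMcR']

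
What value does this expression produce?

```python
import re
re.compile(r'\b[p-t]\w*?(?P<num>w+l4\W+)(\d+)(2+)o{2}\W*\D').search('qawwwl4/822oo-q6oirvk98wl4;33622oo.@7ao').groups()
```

('wwwl4/', '82', '2')

The pattern matches a word boundary (`\b`, zero-width); then a character in [p-t], then zero or more of a word character (lazy); then one or more of the literal 'w', then the literal 'l4', then one or more of a non-word character (captured as 'num'); then one or more of a digit (captured); then one or more of a literal '2' (captured); then exactly 2 of the literal 'o', then zero or more of a non-word character, then a non-digit.
With the lazy modifier that quantifier settles for the fewest repetitions that let the rest of the pattern succeed (the atoms after it are unaffected and can still be greedy).
`re.search` tries every starting position until one works.
The match spans [0:15] → 'qawwwl4/822oo-q'.
Captured: group 1 = 'wwwl4/', group 2 = '82', group 3 = '2'.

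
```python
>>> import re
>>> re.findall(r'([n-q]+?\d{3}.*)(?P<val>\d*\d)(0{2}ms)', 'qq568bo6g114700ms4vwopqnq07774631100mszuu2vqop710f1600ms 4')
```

This matches one or more of a character in [n-q] (lazy), then exactly 3 of a digit, then zero or more of any character (captured); then zero or more of a digit, then a digit (captured as 'val'); then exactly 2 of a literal '0', then the literal 'ms' (captured).
Walking the string: at [0:56] match 'qq568bo6g114700ms4vwopqnq07774631100mszuu2vqop710f1600ms', groups = ('qq568bo6g114700ms4vwopqnq07774631100mszuu2vqop710f1', '6', '00ms').
With 3 capturing groups, `findall` returns a 3-tuple per match.

[('qq568bo6g114700ms4vwopqnq07774631100mszuu2vqop710f1', '6', '00ms')]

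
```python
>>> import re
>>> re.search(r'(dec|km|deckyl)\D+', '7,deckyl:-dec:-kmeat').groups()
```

('dec',)

Alternation isn't longest-match — the leftmost alternative that fits at this position is chosen.
`search` walks the string left to right and returns the first match it finds.
The match spans [2:20] → 'deckyl:-dec:-kmeat'.
Captured: group 1 = 'dec'.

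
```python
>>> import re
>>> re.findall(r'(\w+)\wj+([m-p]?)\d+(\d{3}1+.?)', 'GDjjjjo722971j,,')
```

[('GDjj', 'o', '2971j')]

Pattern: one or more of a word character (captured); then a word character, then one or more of a literal 'j'; then optionally a character in [m-p] (captured); then one or more of a digit; then exactly 3 of a digit, then one or more of the literal '1', then optionally any character (captured).
Scanning left to right: at [0:14] match 'GDjjjjo722971j', groups = ('GDjj', 'o', '2971j').
3 groups means the one result is a tuple of 3 captured strings — 1 here.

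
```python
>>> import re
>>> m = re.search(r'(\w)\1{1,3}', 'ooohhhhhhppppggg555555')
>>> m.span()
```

After group 1 captures some text, `\1` only succeeds where that same text appears again.
The match spans [0:3] → 'ooo'.

(0, 3)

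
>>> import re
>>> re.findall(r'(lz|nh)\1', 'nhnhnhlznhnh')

['nh', 'nh']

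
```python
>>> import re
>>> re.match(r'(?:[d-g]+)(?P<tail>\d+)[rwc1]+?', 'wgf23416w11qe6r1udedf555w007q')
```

None

The pattern matches one or more of a character in [d-g] (non-capturing group); then one or more of a digit (captured as 'tail'); then one or more of one of [rwc1] (lazy).
With `match`, the pattern is implicitly anchored at the beginning.
Here the string doesn't start with a match, so the call returns None.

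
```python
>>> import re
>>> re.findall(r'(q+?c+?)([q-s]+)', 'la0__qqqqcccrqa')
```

The pattern matches one or more of a literal 'q' (lazy), then one or more of the literal 'c' (lazy) (captured); then one or more of a character in [q-s] (captured).
Walking the string: at [5:14] match 'qqqqcccrq', groups = ('qqqqccc', 'rq').
2 groups means the one result is a tuple of 2 captured strings — 1 here.

[('qqqqccc', 'rq')]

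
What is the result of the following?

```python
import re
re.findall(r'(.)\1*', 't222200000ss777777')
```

['t', '2', '0', 's', '7']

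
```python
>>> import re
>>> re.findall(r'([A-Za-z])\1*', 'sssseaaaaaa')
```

['s', 'e', 'a']

After group 1 captures some text, `\1` only succeeds where that same text appears again.
Scanning left to right: at [0:4] match 'ssss', group 1 = 's'; at [4:5] match 'e', group 1 = 'e'; at [5:11] match 'aaaaaa', group 1 = 'a'.
`findall` collects group 1 from each match (3 total).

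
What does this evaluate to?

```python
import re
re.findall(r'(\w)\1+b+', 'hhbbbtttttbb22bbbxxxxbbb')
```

['h', 't', '2', 'x']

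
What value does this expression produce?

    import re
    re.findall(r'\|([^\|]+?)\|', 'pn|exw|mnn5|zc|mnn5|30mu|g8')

['exw', 'zc', '30mu']

Scanning left to right: at [2:7] match '|exw|', group 1 = 'exw'; at [11:15] match '|zc|', group 1 = 'zc'; at [19:25] match '|30mu|', group 1 = '30mu'.
With a single group, `findall` returns only what that group captured — 3 items.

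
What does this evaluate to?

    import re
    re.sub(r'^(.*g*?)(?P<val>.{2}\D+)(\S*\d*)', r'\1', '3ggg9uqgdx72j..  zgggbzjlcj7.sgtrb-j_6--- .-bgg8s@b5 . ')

The replacement refers to a captured group, so each match is rewritten using its own captured text.

'3ggg9uqgdx72j..  zgggbzjlcj7.sgtrb-j_6--- .-bgg8s@b5'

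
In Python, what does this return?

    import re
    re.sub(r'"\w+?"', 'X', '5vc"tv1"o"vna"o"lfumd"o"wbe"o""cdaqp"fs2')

'5vcXoXoXoXo"Xfs2'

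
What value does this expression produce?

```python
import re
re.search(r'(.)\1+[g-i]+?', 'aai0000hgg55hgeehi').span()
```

(0, 3)

The backreference `\1` re-matches whatever the first group consumed, character for character.
`re.search` scans for the first position where the pattern succeeds.
The match spans [0:3] → 'aai'.
Captured: group 1 = 'a'.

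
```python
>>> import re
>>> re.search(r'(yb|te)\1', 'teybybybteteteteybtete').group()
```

'ybyb'

After group 1 captures some text, `\1` only succeeds where that same text appears again.
The match spans [2:6] → 'ybyb'.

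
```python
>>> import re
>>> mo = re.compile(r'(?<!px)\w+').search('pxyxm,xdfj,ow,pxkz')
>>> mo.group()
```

'pxyxm'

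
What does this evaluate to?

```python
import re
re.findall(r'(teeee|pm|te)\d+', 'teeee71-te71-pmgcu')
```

Scanning left to right: at [0:7] match 'teeee71', group 1 = 'teeee'; at [8:12] match 'te71', group 1 = 'te'.
With a single group, `findall` returns only what that group captured — 2 items.

['teeee', 'te']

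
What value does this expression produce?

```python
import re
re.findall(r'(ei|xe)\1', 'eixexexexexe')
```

After group 1 captures some text, `\1` only succeeds where that same text appears again.
Walking the string: at [2:6] match 'xexe', group 1 = 'xe'; at [6:10] match 'xexe', group 1 = 'xe'.
`findall` collects group 1 from each match (2 total).

['xe', 'xe']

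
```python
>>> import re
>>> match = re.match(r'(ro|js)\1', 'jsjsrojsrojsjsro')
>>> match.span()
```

(0, 4)

`\1` has to match the exact text group 1 already captured.
`re.match` won't scan ahead — the pattern has to work from the very first character.
The match spans [0:4] → 'jsjs'.
Captured: group 1 = 'js'.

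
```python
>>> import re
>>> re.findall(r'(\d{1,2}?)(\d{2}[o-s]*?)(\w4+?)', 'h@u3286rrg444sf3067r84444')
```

The pattern matches 1 to 2 of a digit (lazy) (captured); then exactly 2 of a digit, then zero or more of a character in [o-s] (lazy) (captured); then a word character, then one or more of the literal '4' (lazy) (captured).
Because the quantifier is non-greedy, it stops expanding at the earliest point where the rest of the pattern can succeed.
Walking the string: at [3:11] match '3286rrg4', groups = ('32', '86rr', 'g4'); at [15:22] match '3067r84', groups = ('30', '67r', '84').
Multiple groups make `findall` return tuples — one 3-tuple for each match.

[('32', '86rr', 'g4'), ('30', '67r', '84')]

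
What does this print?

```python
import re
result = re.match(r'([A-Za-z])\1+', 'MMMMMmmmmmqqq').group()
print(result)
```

MMMMM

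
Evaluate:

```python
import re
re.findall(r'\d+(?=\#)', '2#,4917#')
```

['2', '4917']

The lookaround is zero-width — it requires the adjacent text to match without consuming it, so the asserted text isn't part of the match.
Matches: at [0:1] → '2'; at [3:7] → '4917'.
No capturing groups, so `findall` returns the 2 full match strings.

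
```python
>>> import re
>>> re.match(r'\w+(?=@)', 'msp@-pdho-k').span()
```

(0, 3)

The positive lookaround only admits positions where the adjacent text matches; those characters stay outside the span.
`re.match` only tries the pattern at the start of the string.
The match spans [0:3] → 'msp'.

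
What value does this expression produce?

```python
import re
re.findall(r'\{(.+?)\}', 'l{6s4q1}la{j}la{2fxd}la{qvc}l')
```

A `+?`/`*?`/`{m,n}?` starts at its minimum and grows only as far as needed for what follows to match.
`findall` collects group 1 from each match (4 total).

['6s4q1', 'j', '2fxd', 'qvc']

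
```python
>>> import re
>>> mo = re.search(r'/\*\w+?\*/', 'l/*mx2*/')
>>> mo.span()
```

(1, 8)

Unlike `match`, `search` isn't anchored — it looks for the pattern anywhere in the string.
The match spans [1:8] → '/*mx2*/'.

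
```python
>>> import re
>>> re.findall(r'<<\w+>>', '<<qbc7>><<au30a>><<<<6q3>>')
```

['<<qbc7>>', '<<au30a>>', '<<6q3>>']

`findall` yields the raw match text (3 of them) because the pattern has no groups.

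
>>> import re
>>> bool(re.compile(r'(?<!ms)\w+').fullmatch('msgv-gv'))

False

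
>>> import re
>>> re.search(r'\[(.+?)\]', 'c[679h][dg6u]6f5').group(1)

'679h'

`search` walks the string left to right and returns the first match it finds.
The match spans [1:7] → '[679h]'.
Captured: group 1 = '679h'.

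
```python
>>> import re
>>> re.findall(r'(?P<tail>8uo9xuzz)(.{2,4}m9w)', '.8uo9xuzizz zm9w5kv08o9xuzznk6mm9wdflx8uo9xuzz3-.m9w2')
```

[('8uo9xuzz', '3-.m9w')]

Pattern: the literal '8uo', then the literal '9xu', then the literal 'zz' (captured as 'tail'); then 2 to 4 of any character, then the literal 'm9w' (captured).
Walking the string: at [38:52] match '8uo9xuzz3-.m9w', groups = ('8uo9xuzz', '3-.m9w').
`findall` packs the 2 group values into a tuple for every match.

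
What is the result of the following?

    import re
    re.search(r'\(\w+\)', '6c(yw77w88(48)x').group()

The match spans [10:14] → '(48)'.

'(48)'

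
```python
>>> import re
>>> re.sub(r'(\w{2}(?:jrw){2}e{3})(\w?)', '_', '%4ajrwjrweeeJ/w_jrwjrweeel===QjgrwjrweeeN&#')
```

The pattern matches exactly 2 of a word character, then the literal 'jrw' repeated 2 times, then exactly 3 of a literal 'e' (captured); then optionally a word character (captured).
Matches: at [1:13] → '4ajrwjrweeeJ'; at [14:26] → 'w_jrwjrweeel'.
Every occurrence is swapped for '_'.

'%_/_===QjgrwjrweeeN&#'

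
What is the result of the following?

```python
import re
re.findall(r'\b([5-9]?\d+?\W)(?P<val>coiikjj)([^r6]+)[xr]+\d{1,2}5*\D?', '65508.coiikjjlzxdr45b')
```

This matches a word boundary (`\b`, zero-width); then optionally a character in [5-9], then one or more of a digit (lazy), then a non-word character (captured); then the literal 'coi', then the literal 'ikj', then the literal 'j' (captured as 'val'); then one or more of any character except [r6] (captured); then one or more of one of [xr]; then 1 to 2 of a digit, then zero or more of the literal '5', then optionally a non-digit.
Walking the string: at [0:21] match '65508.coiikjjlzxdr45b', groups = ('65508.', 'coiikjj', 'lzxd').
`findall` packs the 3 group values into a tuple for every match.

[('65508.', 'coiikjj', 'lzxd')]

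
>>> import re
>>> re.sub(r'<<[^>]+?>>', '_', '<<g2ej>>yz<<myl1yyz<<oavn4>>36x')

Matches: at [0:8] → '<<g2ej>>'; at [10:28] → '<<myl1yyz<<oavn4>>'.
Each match is replaced by '_'.

'_yz_36x'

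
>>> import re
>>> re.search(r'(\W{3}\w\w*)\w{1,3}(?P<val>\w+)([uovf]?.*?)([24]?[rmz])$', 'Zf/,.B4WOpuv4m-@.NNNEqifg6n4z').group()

This matches exactly 3 of a non-word character, then a word character, then zero or more of a word character (captured); then 1 to 3 of a word character; then one or more of a word character (captured as 'val'); then optionally one of [uovf], then zero or more of any character (lazy) (captured); then optionally one of [24], then one of [rmz] (captured); then anchored at the end.
The match spans [2:29] → '/,.B4WOpuv4m-@.NNNEqifg6n4z'.

'/,.B4WOpuv4m-@.NNNEqifg6n4z'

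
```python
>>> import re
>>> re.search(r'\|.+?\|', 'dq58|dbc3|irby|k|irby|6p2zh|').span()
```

`re.search` tries every starting position until one works.
The match spans [4:10] → '|dbc3|'.

(4, 10)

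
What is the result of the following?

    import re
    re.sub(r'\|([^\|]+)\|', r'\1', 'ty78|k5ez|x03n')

The replacement refers to a captured group, so each match is rewritten using its own captured text.

'ty78k5ezx03n'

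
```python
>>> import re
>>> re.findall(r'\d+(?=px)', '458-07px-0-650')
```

['07']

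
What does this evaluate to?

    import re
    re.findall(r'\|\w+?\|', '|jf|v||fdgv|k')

Matches: at [0:4] → '|jf|'; at [6:12] → '|fdgv|'.
No capturing groups, so `findall` returns the 2 full match strings.

['|jf|', '|fdgv|']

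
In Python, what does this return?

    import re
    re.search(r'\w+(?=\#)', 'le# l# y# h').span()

(0, 2)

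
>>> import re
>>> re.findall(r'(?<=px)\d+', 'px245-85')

The positive lookaround only admits positions where the adjacent text matches; those characters stay outside the span.
Scanning left to right: at [2:5] → '245'.
No capturing groups, so `findall` returns the 1 full match string.

['245']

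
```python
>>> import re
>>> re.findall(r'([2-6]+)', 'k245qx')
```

['245']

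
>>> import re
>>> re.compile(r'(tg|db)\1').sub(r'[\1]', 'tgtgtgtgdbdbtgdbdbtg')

'[tg][tg][db]tg[db]tg'

After group 1 captures some text, `\1` only succeeds where that same text appears again.
Each match is replaced using the text its own group 1 captured.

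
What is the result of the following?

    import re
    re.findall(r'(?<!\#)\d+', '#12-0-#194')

['2', '0', '94']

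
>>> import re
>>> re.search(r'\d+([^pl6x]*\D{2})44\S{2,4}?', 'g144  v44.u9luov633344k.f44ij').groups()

('  v',)

The match spans [1:11] → '144  v44.u'.
Captured: group 1 = '  v'.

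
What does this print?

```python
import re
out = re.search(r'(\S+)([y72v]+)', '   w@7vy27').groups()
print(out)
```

('w@7vy2', '7')

Pattern: one or more of a non-whitespace character (captured); then one or more of one of [y72v] (captured).
`re.search` tries every starting position until one works.
The match spans [3:10] → 'w@7vy27'.
Captured: group 1 = 'w@7vy2', group 2 = '7'.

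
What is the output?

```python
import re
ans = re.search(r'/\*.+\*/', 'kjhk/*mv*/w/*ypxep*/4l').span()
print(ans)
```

(4, 20)

Unlike `match`, `search` isn't anchored — it looks for the pattern anywhere in the string.
The match spans [4:20] → '/*mv*/w/*ypxep*/'.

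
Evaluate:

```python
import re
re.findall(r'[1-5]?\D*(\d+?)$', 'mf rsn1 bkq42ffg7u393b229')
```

['229']

`findall` collects group 1 from the one match (1 total).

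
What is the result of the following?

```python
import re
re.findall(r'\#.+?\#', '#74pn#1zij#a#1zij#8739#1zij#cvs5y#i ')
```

['#74pn#', '#a#', '#8739#', '#cvs5y#']

A `+?`/`*?`/`{m,n}?` starts at its minimum and grows only as far as needed for what follows to match.
Matches: at [0:6] → '#74pn#'; at [10:13] → '#a#'; at [17:23] → '#8739#'; at [27:34] → '#cvs5y#'.
Since nothing is captured, `findall` lists the 4 matched substrings directly.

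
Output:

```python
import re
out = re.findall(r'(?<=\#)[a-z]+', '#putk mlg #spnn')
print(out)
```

['putk', 'spnn']

The lookaround is zero-width — it requires the adjacent text to match without consuming it, so the asserted text isn't part of the match.
Scanning left to right: at [1:5] → 'putk'; at [11:15] → 'spnn'.
With no groups in the pattern, `findall` gives back each whole match — 2 here.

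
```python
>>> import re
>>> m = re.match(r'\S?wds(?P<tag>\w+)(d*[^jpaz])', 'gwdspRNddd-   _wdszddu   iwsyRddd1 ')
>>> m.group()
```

'gwdspRNddd-'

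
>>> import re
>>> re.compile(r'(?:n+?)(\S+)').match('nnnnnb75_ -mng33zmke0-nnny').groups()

('nnnnb75_',)

The match spans [0:9] → 'nnnnnb75_'.
Captured: group 1 = 'nnnnb75_'.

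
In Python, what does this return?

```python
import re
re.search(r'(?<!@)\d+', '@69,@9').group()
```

'9'

A negative assertion filters positions out without eating any characters.
Unlike `match`, `search` isn't anchored — it looks for the pattern anywhere in the string.
The match spans [2:3] → '9'.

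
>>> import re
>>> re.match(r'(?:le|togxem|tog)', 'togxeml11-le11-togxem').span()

(0, 6)

With `match`, the pattern is implicitly anchored at the beginning.
The match spans [0:6] → 'togxem'.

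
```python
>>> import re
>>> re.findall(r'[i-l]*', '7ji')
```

Pattern: zero or more of a character in [i-l].
Walking the string: at [0:0] → ''; at [1:3] → 'ji'; at [3:3] → ''.
`findall` yields the raw match text (3 of them) because the pattern has no groups.

['', 'ji', '']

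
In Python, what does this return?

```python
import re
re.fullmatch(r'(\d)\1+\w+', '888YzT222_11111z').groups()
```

('8',)

After group 1 captures some text, `\1` only succeeds where that same text appears again.
`re.fullmatch` is like wrapping the pattern in `^…$` (in single-line mode).
The match spans [0:16] → '888YzT222_11111z'.
Captured: group 1 = '8'.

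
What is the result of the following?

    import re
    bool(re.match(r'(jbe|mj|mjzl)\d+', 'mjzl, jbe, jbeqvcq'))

False

With `match`, the pattern is implicitly anchored at the beginning.
Here the pattern fails at index 0, so the call returns None, and `bool(None)` is False.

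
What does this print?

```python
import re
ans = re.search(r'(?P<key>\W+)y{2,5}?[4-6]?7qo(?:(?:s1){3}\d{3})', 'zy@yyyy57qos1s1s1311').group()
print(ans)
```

The pattern matches one or more of a non-word character (captured as 'key'); then 2 to 5 of the literal 'y' (lazy), then optionally a character in [4-6], then the literal '7qo'; then the literal 's1' repeated 3 times, then exactly 3 of a digit (non-capturing group).
The match spans [2:20] → '@yyyy57qos1s1s1311'.

@yyyy57qos1s1s1311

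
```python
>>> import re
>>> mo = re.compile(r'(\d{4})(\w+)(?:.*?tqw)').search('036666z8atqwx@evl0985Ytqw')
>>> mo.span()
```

Pattern: exactly 4 of a digit (captured); then one or more of a word character (captured); then zero or more of any character (lazy), then the literal 'tqw' (non-capturing group).
`search` walks the string left to right and returns the first match it finds.
The match spans [0:25] → '036666z8atqwx@evl0985Ytqw'.
Captured: group 1 = '0366', group 2 = '66z8atqwx'.

(0, 25)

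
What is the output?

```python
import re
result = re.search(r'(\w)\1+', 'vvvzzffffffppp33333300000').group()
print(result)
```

vvv

After group 1 captures some text, `\1` only succeeds where that same text appears again.
`re.search` scans for the first position where the pattern succeeds.
The match spans [0:3] → 'vvv'.
Captured: group 1 = 'v'.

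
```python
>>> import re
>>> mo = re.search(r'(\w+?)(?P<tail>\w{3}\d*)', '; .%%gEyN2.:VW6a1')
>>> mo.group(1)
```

'g'

The pattern matches one or more of a word character (lazy) (captured); then exactly 3 of a word character, then zero or more of a digit (captured as 'tail').
A non-greedy quantifier consumes as few characters as it can — just enough that the remainder of the pattern still matches from where it stops; whatever follows it matches normally.
`search` walks the string left to right and returns the first match it finds.
The match spans [5:10] → 'gEyN2'.
Captured: group 1 = 'g', group 2 = 'EyN2'.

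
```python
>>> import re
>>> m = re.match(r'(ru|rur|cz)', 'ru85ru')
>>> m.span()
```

`re.match` won't scan ahead — the pattern has to work from the very first character.
The match spans [0:2] → 'ru'.
Captured: group 1 = 'ru'.

(0, 2)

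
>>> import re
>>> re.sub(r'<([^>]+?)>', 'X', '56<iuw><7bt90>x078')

'56XXx078'

Every occurrence is swapped for 'X'.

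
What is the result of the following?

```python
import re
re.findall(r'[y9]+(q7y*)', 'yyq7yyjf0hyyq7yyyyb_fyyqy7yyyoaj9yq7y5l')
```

['q7yy', 'q7yyyy', 'q7y']

This matches one or more of one of [y9]; then the literal 'q7', then zero or more of the literal 'y' (captured).
Scanning left to right: at [0:6] match 'yyq7yy', group 1 = 'q7yy'; at [10:18] match 'yyq7yyyy', group 1 = 'q7yyyy'; at [32:37] match '9yq7y', group 1 = 'q7y'.
`findall` collects group 1 from each match (3 total).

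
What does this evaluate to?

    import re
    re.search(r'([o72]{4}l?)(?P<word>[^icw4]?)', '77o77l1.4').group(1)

This matches exactly 4 of one of [o72], then optionally the literal 'l' (captured); then optionally any character except [icw4] (captured as 'word').
`search` walks the string left to right and returns the first match it finds.
The match spans [0:5] → '77o77'.
Captured: group 1 = '77o7', group 2 = '7'.

'77o7'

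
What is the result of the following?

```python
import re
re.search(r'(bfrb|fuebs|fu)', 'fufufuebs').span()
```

`search` walks the string left to right and returns the first match it finds.
The match spans [0:2] → 'fu'.
Captured: group 1 = 'fu'.

(0, 2)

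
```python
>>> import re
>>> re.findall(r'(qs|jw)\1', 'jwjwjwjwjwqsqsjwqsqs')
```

['jw', 'jw', 'qs', 'qs']

`\1` is not a pattern — it's the concrete string captured by group 1, re-applied verbatim.
Scanning left to right: at [0:4] match 'jwjw', group 1 = 'jw'; at [4:8] match 'jwjw', group 1 = 'jw'; at [10:14] match 'qsqs', group 1 = 'qs'; at [16:20] match 'qsqs', group 1 = 'qs'.
With a single group, `findall` returns only what that group captured — 4 items.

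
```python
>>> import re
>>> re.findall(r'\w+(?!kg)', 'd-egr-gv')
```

['d', 'egr', 'gv']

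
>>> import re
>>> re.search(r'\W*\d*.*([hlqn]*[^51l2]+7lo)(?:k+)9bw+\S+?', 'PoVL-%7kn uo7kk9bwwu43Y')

Here nothing in the string fits, so the call returns None.

None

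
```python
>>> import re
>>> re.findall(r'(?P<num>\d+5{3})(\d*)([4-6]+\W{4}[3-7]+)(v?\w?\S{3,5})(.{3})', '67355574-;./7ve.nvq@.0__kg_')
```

[('673555', '7', '4-;./7', 've.nvq@', '.0_')]

With 5 capturing groups, `findall` returns a 5-tuple per match.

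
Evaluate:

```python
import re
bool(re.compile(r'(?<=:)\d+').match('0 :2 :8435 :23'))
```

False

The `(?=…)`/`(?<=…)` assertion just peeks at neighbouring text; it doesn't advance the match position.
`re.match` won't scan ahead — the pattern has to work from the very first character.
Here the pattern fails at index 0, so the call returns None, and `bool(None)` is False.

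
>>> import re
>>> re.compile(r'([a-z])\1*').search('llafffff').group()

'll'

A backreference is literal: `\1` must see the identical characters the first group matched.
Unlike `match`, `search` isn't anchored — it looks for the pattern anywhere in the string.
The match spans [0:2] → 'll'.
Captured: group 1 = 'l'.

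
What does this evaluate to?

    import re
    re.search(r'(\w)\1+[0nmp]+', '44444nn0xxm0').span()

(0, 8)

The backreference `\1` re-matches whatever the first group consumed, character for character.
Unlike `match`, `search` isn't anchored — it looks for the pattern anywhere in the string.
The match spans [0:8] → '44444nn0'.
Captured: group 1 = '4'.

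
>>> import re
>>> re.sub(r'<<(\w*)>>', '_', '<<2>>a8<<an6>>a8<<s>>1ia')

'_a8_a8_1ia'

Matches: at [0:5] → '<<2>>'; at [7:14] → '<<an6>>'; at [16:21] → '<<s>>'.
Every occurrence is swapped for '_'.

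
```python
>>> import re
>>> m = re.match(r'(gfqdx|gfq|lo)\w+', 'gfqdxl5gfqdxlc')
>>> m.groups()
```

('gfqdx',)

Alternation tries branches left to right and keeps the first one that lets the overall match succeed at that position.
`re.match` only tries the pattern at the start of the string.
The match spans [0:14] → 'gfqdxl5gfqdxlc'.
Captured: group 1 = 'gfqdx'.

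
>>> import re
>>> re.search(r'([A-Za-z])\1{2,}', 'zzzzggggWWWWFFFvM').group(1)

`\1` is not a pattern — it's the concrete string captured by group 1, re-applied verbatim.
`search` walks the string left to right and returns the first match it finds.
The match spans [0:4] → 'zzzz'.
Captured: group 1 = 'z'.

'z'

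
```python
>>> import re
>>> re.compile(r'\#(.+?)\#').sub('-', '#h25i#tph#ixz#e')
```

'-tph-e'

Matches: at [0:6] → '#h25i#'; at [9:14] → '#ixz#'.
Each match is replaced by '-'.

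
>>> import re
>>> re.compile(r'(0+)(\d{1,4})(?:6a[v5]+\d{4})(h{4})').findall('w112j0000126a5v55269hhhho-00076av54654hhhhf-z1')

[('0000', '12', 'hhhh'), ('000', '7', 'hhhh')]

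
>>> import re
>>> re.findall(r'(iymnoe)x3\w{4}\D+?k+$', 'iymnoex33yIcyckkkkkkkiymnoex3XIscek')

['iymnoe']

This matches the literal 'iym', then the literal 'noe' (captured); then the literal 'x3', then exactly 4 of a word character; then one or more of a non-digit (lazy), then one or more of the literal 'k'; then anchored at the end.
Walking the string: at [21:35] match 'iymnoex3XIscek', group 1 = 'iymnoe'.
With a single group, `findall` returns only what that group captured — 1 item.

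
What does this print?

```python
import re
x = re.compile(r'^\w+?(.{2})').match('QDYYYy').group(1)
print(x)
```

DY

Pattern: anchored at the start of the string; then one or more of a word character (lazy); then exactly 2 of any character (captured).
`re.match` won't scan ahead — the pattern has to work from the very first character.
The match spans [0:3] → 'QDY'.
Captured: group 1 = 'DY'.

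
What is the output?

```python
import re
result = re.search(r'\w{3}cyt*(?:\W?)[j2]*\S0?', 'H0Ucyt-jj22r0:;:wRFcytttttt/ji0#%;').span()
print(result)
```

(0, 13)

The pattern matches exactly 3 of a word character, then the literal 'cy', then zero or more of the literal 't'; then optionally a non-word character (non-capturing group); then zero or more of one of [j2], then a non-whitespace character, then optionally the literal '0'.
`search` walks the string left to right and returns the first match it finds.
The match spans [0:13] → 'H0Ucyt-jj22r0'.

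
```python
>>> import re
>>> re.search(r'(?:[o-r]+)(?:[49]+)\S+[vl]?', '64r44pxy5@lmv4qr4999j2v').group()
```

'r44pxy5@lmv4qr4999j2v'

This matches one or more of a character in [o-r] (non-capturing group); then one or more of one of [49] (non-capturing group); then one or more of a non-whitespace character, then optionally one of [vl].
The match spans [2:23] → 'r44pxy5@lmv4qr4999j2v'.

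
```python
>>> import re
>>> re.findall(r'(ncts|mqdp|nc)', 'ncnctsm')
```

The regex engine tests alternatives in the order written; an earlier branch that matches wins even if a later one would match more.
With a single group, `findall` returns only what that group captured — 2 items.

['nc', 'ncts']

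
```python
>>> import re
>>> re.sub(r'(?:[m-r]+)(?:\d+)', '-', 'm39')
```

This matches one or more of a character in [m-r] (non-capturing group); then one or more of a digit (non-capturing group).
Every occurrence is swapped for '-'.

'-'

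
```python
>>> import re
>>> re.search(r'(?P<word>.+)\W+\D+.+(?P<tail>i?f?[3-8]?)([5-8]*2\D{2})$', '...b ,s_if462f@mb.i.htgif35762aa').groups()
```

The pattern matches one or more of any character (captured as 'word'); then one or more of a non-word character, then one or more of a non-digit, then one or more of any character; then optionally a literal 'i', then optionally the literal 'f', then optionally a character in [3-8] (captured as 'tail'); then zero or more of a character in [5-8], then a literal '2', then exactly 2 of a non-digit (captured); then anchored at the end.
`search` walks the string left to right and returns the first match it finds.
The match spans [0:32] → '...b ,s_if462f@mb.i.htgif35762aa'.
Captured: group 1 = '...b ,s_if462f@mb.i', group 2 = '', group 3 = '2aa'.

('...b ,s_if462f@mb.i', '', '2aa')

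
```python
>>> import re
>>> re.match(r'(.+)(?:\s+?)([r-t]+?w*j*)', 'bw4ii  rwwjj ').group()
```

`match` is anchored at position 0; if the pattern doesn't fit there, it returns None.
The match spans [0:12] → 'bw4ii  rwwjj'.

'bw4ii  rwwjj'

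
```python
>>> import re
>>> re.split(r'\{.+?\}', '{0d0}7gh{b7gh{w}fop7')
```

['', '7gh', 'fop7']

`split` removes every match and returns the 3 fragments in between.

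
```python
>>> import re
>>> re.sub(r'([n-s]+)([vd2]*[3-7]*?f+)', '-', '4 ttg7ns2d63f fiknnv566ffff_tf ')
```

'4 ttg7- fik-_tf '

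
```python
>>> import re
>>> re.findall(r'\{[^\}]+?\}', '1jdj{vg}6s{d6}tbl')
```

Walking the string: at [4:8] → '{vg}'; at [10:14] → '{d6}'.
Since nothing is captured, `findall` lists the 2 matched substrings directly.

['{vg}', '{d6}']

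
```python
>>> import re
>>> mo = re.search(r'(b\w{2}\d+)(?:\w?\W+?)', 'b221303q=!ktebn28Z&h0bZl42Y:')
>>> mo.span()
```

This matches a literal 'b', then exactly 2 of a word character, then one or more of a digit (captured); then optionally a word character, then one or more of a non-word character (lazy) (non-capturing group).
Unlike `match`, `search` isn't anchored — it looks for the pattern anywhere in the string.
The match spans [0:9] → 'b221303q='.
Captured: group 1 = 'b221303'.

(0, 9)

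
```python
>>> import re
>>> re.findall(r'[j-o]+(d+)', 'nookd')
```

['d']

Pattern: one or more of a character in [j-o]; then one or more of a literal 'd' (captured).
Matches: at [0:5] match 'nookd', group 1 = 'd'.
Because there's exactly one group, `findall` drops the full match and keeps group 1 from the one hit.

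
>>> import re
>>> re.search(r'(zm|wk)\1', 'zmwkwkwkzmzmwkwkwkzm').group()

'wkwk'

`\1` is not a pattern — it's the concrete string captured by group 1, re-applied verbatim.
Unlike `match`, `search` isn't anchored — it looks for the pattern anywhere in the string.
The match spans [2:6] → 'wkwk'.
Captured: group 1 = 'wk'.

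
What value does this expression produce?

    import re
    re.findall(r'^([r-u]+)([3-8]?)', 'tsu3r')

[('tsu', '3')]

The pattern matches anchored at the start of the string; then one or more of a character in [r-u] (captured); then optionally a character in [3-8] (captured).
Walking the string: at [0:4] match 'tsu3', groups = ('tsu', '3').
`findall` packs the 2 group values into a tuple for every match.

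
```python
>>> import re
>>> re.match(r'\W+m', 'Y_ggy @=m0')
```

None

`re.match` only tries the pattern at the start of the string.
Here the string doesn't start with a match, so the call returns None.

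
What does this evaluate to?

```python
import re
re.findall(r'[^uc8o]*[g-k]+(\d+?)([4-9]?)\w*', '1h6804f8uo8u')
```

[('6', '8')]

The pattern matches zero or more of any character except [uc8o], then one or more of a character in [g-k]; then one or more of a digit (lazy) (captured); then optionally a character in [4-9] (captured); then zero or more of a word character.
Lazy quantifiers expand one character at a time until the remainder of the pattern can match.
Scanning left to right: at [0:12] match '1h6804f8uo8u', groups = ('6', '8').
With 2 capturing groups, `findall` returns a 2-tuple per match.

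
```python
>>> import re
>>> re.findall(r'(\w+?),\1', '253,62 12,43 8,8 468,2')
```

['8']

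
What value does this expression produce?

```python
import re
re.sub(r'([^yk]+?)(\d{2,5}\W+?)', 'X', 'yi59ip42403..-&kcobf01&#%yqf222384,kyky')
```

'yX.-&kX#%yXkyky'

A `+?`/`*?`/`{m,n}?` starts at its minimum and grows only as far as needed for what follows to match.
Every occurrence is swapped for 'X'.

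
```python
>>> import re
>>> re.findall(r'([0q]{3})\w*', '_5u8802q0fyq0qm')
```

Pattern: exactly 3 of one of [0q] (captured); then zero or more of a word character.
Scanning left to right: at [11:15] match 'q0qm', group 1 = 'q0q'.
With a single group, `findall` returns only what that group captured — 1 item.

['q0q']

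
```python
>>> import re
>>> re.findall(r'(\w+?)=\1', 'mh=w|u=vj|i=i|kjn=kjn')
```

['i', 'kjn']

`\1` is not a pattern — it's the concrete string captured by group 1, re-applied verbatim.
With a single group, `findall` returns only what that group captured — 2 items.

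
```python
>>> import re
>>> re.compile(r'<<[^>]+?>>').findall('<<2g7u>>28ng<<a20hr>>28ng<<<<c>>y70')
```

['<<2g7u>>', '<<a20hr>>', '<<<<c>>']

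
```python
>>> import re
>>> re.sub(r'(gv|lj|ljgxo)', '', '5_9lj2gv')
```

'5_92'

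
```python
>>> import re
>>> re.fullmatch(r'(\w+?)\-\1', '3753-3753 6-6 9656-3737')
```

None

The backreference `\1` re-matches whatever the first group consumed, character for character.
`fullmatch` succeeds only if the pattern covers the string from start to end.
Here the string isn't matched end-to-end, so the call returns None.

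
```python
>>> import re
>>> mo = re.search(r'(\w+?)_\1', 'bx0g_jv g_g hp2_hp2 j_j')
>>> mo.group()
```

'g_g'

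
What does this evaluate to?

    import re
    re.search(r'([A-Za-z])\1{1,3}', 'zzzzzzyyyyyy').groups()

('z',)

After group 1 captures some text, `\1` only succeeds where that same text appears again.
`re.search` scans for the first position where the pattern succeeds.
The match spans [0:4] → 'zzzz'.
Captured: group 1 = 'z'.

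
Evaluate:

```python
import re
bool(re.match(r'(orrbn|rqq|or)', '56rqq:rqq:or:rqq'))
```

False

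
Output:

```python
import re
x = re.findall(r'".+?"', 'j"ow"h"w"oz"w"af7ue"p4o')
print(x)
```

['"ow"', '"w"', '"w"']

Walking the string: at [1:5] → '"ow"'; at [6:9] → '"w"'; at [11:14] → '"w"'.
Since nothing is captured, `findall` lists the 3 matched substrings directly.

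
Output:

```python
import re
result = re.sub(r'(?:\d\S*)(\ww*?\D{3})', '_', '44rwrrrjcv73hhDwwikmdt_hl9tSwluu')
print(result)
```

_

The pattern matches a digit, then zero or more of a non-whitespace character (non-capturing group); then a word character, then zero or more of the literal 'w' (lazy), then exactly 3 of a non-digit (captured).
Matches: at [0:32] → '44rwrrrjcv73hhDwwikmdt_hl9tSwluu'.
Every occurrence is swapped for '_'.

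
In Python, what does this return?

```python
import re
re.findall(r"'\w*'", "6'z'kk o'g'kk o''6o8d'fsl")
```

Matches: at [1:4] → "'z'"; at [8:11] → "'g'"; at [15:17] → "''".
`findall` yields the raw match text (3 of them) because the pattern has no groups.

["'z'", "'g'", "''"]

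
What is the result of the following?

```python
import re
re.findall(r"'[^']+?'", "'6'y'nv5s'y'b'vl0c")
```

["'6'", "'nv5s'", "'b'"]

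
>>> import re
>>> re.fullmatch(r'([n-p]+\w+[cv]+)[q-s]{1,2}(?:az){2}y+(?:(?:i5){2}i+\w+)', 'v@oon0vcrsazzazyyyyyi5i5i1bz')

Pattern: one or more of a character in [n-p], then one or more of a word character, then one or more of one of [cv] (captured); then 1 to 2 of a character in [q-s], then the literal 'az' repeated 2 times, then one or more of a literal 'y'; then the literal 'i5' repeated 2 times, then one or more of the literal 'i', then one or more of a word character (non-capturing group).
For `fullmatch`, every character of the input must be accounted for by the pattern.
Here there's no way to consume every character, so the call returns None.

None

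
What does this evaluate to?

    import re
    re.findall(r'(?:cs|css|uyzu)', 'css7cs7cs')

`|` is ordered: at each position the engine commits to the first alternative that works.
No capturing groups, so `findall` returns the 3 full match strings.

['cs', 'cs', 'cs']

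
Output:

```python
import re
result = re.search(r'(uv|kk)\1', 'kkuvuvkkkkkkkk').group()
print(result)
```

A backreference is literal: `\1` must see the identical characters the first group matched.
The match spans [2:6] → 'uvuv'.

uvuv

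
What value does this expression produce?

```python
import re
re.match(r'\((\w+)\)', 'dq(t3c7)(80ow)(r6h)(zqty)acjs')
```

`re.match` only tries the pattern at the start of the string.
Here the pattern fails at index 0, so the call returns None.

None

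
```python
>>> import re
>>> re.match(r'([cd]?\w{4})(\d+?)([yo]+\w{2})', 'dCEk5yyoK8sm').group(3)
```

'yyoK8'

This matches optionally one of [cd], then exactly 4 of a word character (captured); then one or more of a digit (lazy) (captured); then one or more of one of [yo], then exactly 2 of a word character (captured).
`re.match` won't scan ahead — the pattern has to work from the very first character.
The match spans [0:10] → 'dCEk5yyoK8'.
Captured: group 1 = 'dCEk', group 2 = '5', group 3 = 'yyoK8'.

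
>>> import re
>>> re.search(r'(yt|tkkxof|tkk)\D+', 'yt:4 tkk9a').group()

`re.search` tries every starting position until one works.
The match spans [0:3] → 'yt:'.
Captured: group 1 = 'yt'.

'yt:'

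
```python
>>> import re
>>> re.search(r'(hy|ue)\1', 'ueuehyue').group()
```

`\1` is not a pattern — it's the concrete string captured by group 1, re-applied verbatim.
`re.search` scans for the first position where the pattern succeeds.
The match spans [0:4] → 'ueue'.
Captured: group 1 = 'ue'.

'ueue'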